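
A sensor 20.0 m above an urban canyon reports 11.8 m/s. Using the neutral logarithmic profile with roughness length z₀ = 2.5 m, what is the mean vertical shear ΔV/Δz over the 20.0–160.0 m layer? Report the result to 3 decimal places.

Log law: V₂ = V₁ · ln(z₂/z₀)/ln(z₁/z₀) = 11.8 × 4.1589/2.0794 = 23.6000 m/s
ΔV/Δz = (23.6000 − 11.8)/(160.0 − 20.0) = 11.8000/140.0000 = 0.08429 m/s/m

0.084 m/s/m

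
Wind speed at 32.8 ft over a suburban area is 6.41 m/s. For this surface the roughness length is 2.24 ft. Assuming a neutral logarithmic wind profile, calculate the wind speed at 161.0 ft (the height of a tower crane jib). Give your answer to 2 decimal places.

10.21 m/s

Log law: V(z) ∝ ln(z/z₀), so V₂/V₁ = ln(z₂/z₀) / ln(z₁/z₀).
ln(161.0/2.24) = 4.2749, ln(32.8/2.24) = 2.6840
V₂ = 6.41 × 4.2749/2.6840 = 6.41 × 1.5928 = 10.2097 m/s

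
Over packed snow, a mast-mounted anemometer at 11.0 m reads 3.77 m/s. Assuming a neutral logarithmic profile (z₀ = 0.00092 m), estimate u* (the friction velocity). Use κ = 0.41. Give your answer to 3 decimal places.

Log law: V(z) = (u*/κ) · ln(z/z₀) ⇒ u* = κ · V / ln(z/z₀)
u* = 0.41 × 3.77 / ln(11.0/0.00092) = 0.41 × 3.77 / 9.3890
   = 1.5457 / 9.3890 = 0.1646 m/s

u* ≈ 0.165 m/s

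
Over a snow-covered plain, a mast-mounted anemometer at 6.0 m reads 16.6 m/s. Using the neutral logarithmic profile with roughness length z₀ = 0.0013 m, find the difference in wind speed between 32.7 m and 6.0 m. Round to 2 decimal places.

3.34 m/s

Log law: V₂ = V₁ · ln(z₂/z₀)/ln(z₁/z₀) = 16.6 × 10.1328/8.4372 = 19.9361 m/s
ΔV = 19.9361 − 16.6 = 3.3361 m/s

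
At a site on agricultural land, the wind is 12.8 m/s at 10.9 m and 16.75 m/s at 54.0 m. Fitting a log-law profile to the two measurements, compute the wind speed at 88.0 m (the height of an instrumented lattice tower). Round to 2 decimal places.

Log law: V ∝ ln(z/z₀). From the pair, with r = V₁/V₂ = 0.76418,
ln z₀ = (ln z₁ − r·ln z₂)/(1 − r) = (2.3888 − 0.76418×3.9890)/0.23582 = -2.7968 → z₀ = 0.06101 m
V₃ = V₁ · ln(z₃/z₀)/ln(z₁/z₀) = 12.8 × 7.2741/5.1855 = 17.9555 m/s

17.96 m/s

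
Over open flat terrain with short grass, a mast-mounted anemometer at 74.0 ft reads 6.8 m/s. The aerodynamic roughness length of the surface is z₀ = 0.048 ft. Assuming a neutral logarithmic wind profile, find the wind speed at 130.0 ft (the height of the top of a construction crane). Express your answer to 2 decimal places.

Log law: V(z) ∝ ln(z/z₀), so V₂/V₁ = ln(z₂/z₀) / ln(z₁/z₀).
ln(130.0/0.048) = 7.9041, ln(74.0/0.048) = 7.3406
V₂ = 6.8 × 7.9041/7.3406 = 6.8 × 1.0768 = 7.3220 m/s

7.32 m/s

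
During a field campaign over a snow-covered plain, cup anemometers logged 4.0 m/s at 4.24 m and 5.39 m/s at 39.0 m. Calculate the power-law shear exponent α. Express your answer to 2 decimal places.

Power law: V₂/V₁ = (z₂/z₁)^α ⇒ α = ln(V₂/V₁) / ln(z₂/z₁)
α = ln(5.39/4.0) / ln(39.0/4.24) = ln(1.3475) / ln(9.1981)
  = 0.29825 / 2.21900 = 0.13441

α ≈ 0.13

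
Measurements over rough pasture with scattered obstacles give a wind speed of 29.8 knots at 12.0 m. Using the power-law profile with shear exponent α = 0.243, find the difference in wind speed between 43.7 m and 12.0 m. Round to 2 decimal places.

11.00 knots

Power law: V₂ = V₁ · (z₂/z₁)^α = 29.8 × (3.6417)^0.243 = 40.7955 knots
ΔV = 40.7955 − 29.8 = 10.9955 knots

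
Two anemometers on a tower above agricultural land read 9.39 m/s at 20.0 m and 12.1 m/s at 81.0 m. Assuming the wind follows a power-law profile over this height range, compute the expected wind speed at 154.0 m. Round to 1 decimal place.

First find α: α = ln(V₂/V₁)/ln(z₂/z₁) = ln(12.1/9.39)/ln(81.0/20.0) = 0.25356/1.39872 = 0.1813
Extrapolate from 81.0 m to 154.0 m: V₃ = 12.1 × (154.0/81.0)^0.1813 = 12.1 × 1.1235 = 13.5947 m/s

13.6 m/s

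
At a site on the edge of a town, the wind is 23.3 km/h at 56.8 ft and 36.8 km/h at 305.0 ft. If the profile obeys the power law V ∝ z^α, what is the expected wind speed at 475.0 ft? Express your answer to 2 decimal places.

First find α: α = ln(V₂/V₁)/ln(z₂/z₁) = ln(36.8/23.3)/ln(305.0/56.8) = 0.45704/1.68078 = 0.2719
Extrapolate from 305.0 ft to 475.0 ft: V₃ = 36.8 × (475.0/305.0)^0.2719 = 36.8 × 1.1280 = 41.5111 km/h

41.51 km/h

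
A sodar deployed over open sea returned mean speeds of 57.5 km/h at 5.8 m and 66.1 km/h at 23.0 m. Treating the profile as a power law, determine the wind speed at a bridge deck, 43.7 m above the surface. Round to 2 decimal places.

First find α: α = ln(V₂/V₁)/ln(z₂/z₁) = ln(66.1/57.5)/ln(23.0/5.8) = 0.13938/1.37764 = 0.1012
Extrapolate from 23.0 m to 43.7 m: V₃ = 66.1 × (43.7/23.0)^0.1012 = 66.1 × 1.0671 = 70.5350 km/h

70.53 km/h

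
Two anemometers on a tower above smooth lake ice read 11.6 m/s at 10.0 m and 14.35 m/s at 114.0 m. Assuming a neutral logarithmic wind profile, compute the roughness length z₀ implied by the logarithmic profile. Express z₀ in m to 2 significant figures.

Log law: V(z) ∝ ln(z/z₀). With r = V₁/V₂ = 11.6/14.35 = 0.80836,
r · ln(z₂/z₀) = ln(z₁/z₀) ⇒ ln z₀ = (ln z₁ − r·ln z₂)/(1 − r)
ln z₀ = (2.30259 − 0.80836×4.73620) / 0.19164 = -7.9628
z₀ = exp(-7.9628) = 0.0003482 m

z₀ ≈ 0.00035 m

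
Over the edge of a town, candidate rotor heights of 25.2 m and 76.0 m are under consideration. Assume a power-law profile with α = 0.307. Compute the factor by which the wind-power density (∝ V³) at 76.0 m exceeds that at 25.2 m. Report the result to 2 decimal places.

Speed ratio: V_B/V_A = (z_B/z_A)^α = (76.0/25.2)^0.307 = (3.0159)^0.307 = 1.40339
Power-density ratio: P_B/P_A = (V_B/V_A)³ = (1.40339)³ = 2.76401

2.76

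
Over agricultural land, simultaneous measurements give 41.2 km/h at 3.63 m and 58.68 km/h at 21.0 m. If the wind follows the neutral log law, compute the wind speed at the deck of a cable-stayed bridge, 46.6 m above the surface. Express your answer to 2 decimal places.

Log law: V ∝ ln(z/z₀). From the pair, with r = V₁/V₂ = 0.70211,
ln z₀ = (ln z₁ − r·ln z₂)/(1 − r) = (1.2892 − 0.70211×3.0445)/0.29789 = -2.8479 → z₀ = 0.05796 m
V₃ = V₁ · ln(z₃/z₀)/ln(z₁/z₀) = 41.2 × 6.6895/4.1372 = 66.6177 km/h

66.62 km/h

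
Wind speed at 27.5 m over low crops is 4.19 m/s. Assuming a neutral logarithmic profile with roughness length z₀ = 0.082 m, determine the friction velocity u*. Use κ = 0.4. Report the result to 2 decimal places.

Log law: V(z) = (u*/κ) · ln(z/z₀) ⇒ u* = κ · V / ln(z/z₀)
u* = 0.4 × 4.19 / ln(27.5/0.082) = 0.4 × 4.19 / 5.8152
   = 1.6760 / 5.8152 = 0.2882 m/s

u* ≈ 0.29 m/s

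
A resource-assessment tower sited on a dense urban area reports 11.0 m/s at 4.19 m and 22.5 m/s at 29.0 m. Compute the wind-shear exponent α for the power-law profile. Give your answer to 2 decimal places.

α ≈ 0.37

Power law: V₂/V₁ = (z₂/z₁)^α ⇒ α = ln(V₂/V₁) / ln(z₂/z₁)
α = ln(22.5/11.0) / ln(29.0/4.19) = ln(2.0455) / ln(6.9212)
  = 0.71562 / 1.93460 = 0.36991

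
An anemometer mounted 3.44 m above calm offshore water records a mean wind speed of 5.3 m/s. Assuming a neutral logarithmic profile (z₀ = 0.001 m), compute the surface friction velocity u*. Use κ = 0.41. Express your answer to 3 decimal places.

u* ≈ 0.267 m/s

Log law: V(z) = (u*/κ) · ln(z/z₀) ⇒ u* = κ · V / ln(z/z₀)
u* = 0.41 × 5.3 / ln(3.44/0.001) = 0.41 × 5.3 / 8.1432
   = 2.1730 / 8.1432 = 0.2668 m/s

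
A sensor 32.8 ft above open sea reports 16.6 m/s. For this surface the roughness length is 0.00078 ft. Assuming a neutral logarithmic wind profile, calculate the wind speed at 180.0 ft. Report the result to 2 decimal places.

Log law: V(z) ∝ ln(z/z₀), so V₂/V₁ = ln(z₂/z₀) / ln(z₁/z₀).
ln(180.0/0.00078) = 12.3492, ln(32.8/0.00078) = 10.6466
V₂ = 16.6 × 12.3492/10.6466 = 16.6 × 1.1599 = 19.2545 m/s

19.25 m/s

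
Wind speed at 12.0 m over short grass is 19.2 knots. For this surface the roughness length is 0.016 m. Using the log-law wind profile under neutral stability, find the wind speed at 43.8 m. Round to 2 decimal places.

Log law: V(z) ∝ ln(z/z₀), so V₂/V₁ = ln(z₂/z₀) / ln(z₁/z₀).
ln(43.8/0.016) = 7.9148, ln(12.0/0.016) = 6.6201
V₂ = 19.2 × 7.9148/6.6201 = 19.2 × 1.1956 = 22.9551 knots

22.96 knots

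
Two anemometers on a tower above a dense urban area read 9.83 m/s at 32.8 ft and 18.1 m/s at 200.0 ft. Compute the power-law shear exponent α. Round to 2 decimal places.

α ≈ 0.34

Power law: V₂/V₁ = (z₂/z₁)^α ⇒ α = ln(V₂/V₁) / ln(z₂/z₁)
α = ln(18.1/9.83) / ln(200.0/32.8) = ln(1.8413) / ln(6.0976)
  = 0.61047 / 1.80789 = 0.33767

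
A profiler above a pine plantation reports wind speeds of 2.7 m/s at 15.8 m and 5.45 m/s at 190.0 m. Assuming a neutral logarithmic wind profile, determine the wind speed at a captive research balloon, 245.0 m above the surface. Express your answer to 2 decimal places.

Log law: V ∝ ln(z/z₀). From the pair, with r = V₁/V₂ = 0.49541,
ln z₀ = (ln z₁ − r·ln z₂)/(1 − r) = (2.7600 − 0.49541×5.2470)/0.50459 = 0.3182 → z₀ = 1.375 m
V₃ = V₁ · ln(z₃/z₀)/ln(z₁/z₀) = 2.7 × 5.1830/2.4418 = 5.7311 m/s

5.73 m/s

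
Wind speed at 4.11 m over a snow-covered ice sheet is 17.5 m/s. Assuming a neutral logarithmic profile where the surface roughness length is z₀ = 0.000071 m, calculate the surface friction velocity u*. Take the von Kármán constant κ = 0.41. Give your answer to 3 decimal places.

Log law: V(z) = (u*/κ) · ln(z/z₀) ⇒ u* = κ · V / ln(z/z₀)
u* = 0.41 × 17.5 / ln(4.11/0.000071) = 0.41 × 17.5 / 10.9663
   = 7.1750 / 10.9663 = 0.6543 m/s

u* ≈ 0.654 m/s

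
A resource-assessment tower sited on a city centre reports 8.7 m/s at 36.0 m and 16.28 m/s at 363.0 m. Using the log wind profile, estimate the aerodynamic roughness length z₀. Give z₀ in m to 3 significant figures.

z₀ ≈ 2.54 m

Log law: V(z) ∝ ln(z/z₀). With r = V₁/V₂ = 8.7/16.28 = 0.53440,
r · ln(z₂/z₀) = ln(z₁/z₀) ⇒ ln z₀ = (ln z₁ − r·ln z₂)/(1 − r)
ln z₀ = (3.58352 − 0.53440×5.89440) / 0.46560 = 0.9312
z₀ = exp(0.9312) = 2.538 m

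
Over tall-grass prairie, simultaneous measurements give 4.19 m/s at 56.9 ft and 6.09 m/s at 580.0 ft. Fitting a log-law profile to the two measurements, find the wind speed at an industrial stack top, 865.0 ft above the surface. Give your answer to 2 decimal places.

Log law: V ∝ ln(z/z₀). From the pair, with r = V₁/V₂ = 0.68801,
ln z₀ = (ln z₁ − r·ln z₂)/(1 − r) = (4.0413 − 0.68801×6.3630)/0.31199 = -1.0787 → z₀ = 0.3400 ft
V₃ = V₁ · ln(z₃/z₀)/ln(z₁/z₀) = 4.19 × 7.8415/5.1200 = 6.4171 m/s

6.42 m/s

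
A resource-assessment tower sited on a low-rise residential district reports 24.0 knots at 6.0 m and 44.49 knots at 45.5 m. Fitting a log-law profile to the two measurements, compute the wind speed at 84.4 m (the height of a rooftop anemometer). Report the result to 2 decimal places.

Log law: V ∝ ln(z/z₀). From the pair, with r = V₁/V₂ = 0.53945,
ln z₀ = (ln z₁ − r·ln z₂)/(1 − r) = (1.7918 − 0.53945×3.8177)/0.46055 = -0.5812 → z₀ = 0.5592 m
V₃ = V₁ · ln(z₃/z₀)/ln(z₁/z₀) = 24.0 × 5.0168/2.3730 = 50.7388 knots

50.74 knots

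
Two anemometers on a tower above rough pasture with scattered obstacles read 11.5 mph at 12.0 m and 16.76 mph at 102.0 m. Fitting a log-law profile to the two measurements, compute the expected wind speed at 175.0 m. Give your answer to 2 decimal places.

18.09 mph

Log law: V ∝ ln(z/z₀). From the pair, with r = V₁/V₂ = 0.68616,
ln z₀ = (ln z₁ − r·ln z₂)/(1 − r) = (2.4849 − 0.68616×4.6250)/0.31384 = -2.1939 → z₀ = 0.1115 m
V₃ = V₁ · ln(z₃/z₀)/ln(z₁/z₀) = 11.5 × 7.3587/4.6789 = 18.0868 mph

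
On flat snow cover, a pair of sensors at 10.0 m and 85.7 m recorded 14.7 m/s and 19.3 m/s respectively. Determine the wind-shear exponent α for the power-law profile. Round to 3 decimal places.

Power law: V₂/V₁ = (z₂/z₁)^α ⇒ α = ln(V₂/V₁) / ln(z₂/z₁)
α = ln(19.3/14.7) / ln(85.7/10.0) = ln(1.3129) / ln(8.5700)
  = 0.27226 / 2.14827 = 0.12673

α ≈ 0.127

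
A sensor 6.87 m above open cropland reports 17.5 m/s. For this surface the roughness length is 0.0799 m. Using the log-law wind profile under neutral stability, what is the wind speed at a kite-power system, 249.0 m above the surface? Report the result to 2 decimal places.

31.61 m/s

Log law: V(z) ∝ ln(z/z₀), so V₂/V₁ = ln(z₂/z₀) / ln(z₁/z₀).
ln(249.0/0.0799) = 8.0444, ln(6.87/0.0799) = 4.4541
V₂ = 17.5 × 8.0444/4.4541 = 17.5 × 1.8061 = 31.6060 m/s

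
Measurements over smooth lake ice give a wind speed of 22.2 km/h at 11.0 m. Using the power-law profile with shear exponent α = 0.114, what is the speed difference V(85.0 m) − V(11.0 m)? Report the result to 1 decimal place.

Power law: V₂ = V₁ · (z₂/z₁)^α = 22.2 × (7.7273)^0.114 = 28.0277 km/h
ΔV = 28.0277 − 22.2 = 5.8277 km/h

5.8 km/h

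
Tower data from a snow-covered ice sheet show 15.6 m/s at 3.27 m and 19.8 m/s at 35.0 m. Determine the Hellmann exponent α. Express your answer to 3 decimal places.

Power law: V₂/V₁ = (z₂/z₁)^α ⇒ α = ln(V₂/V₁) / ln(z₂/z₁)
α = ln(19.8/15.6) / ln(35.0/3.27) = ln(1.2692) / ln(10.7034)
  = 0.23841 / 2.37056 = 0.10057

α ≈ 0.101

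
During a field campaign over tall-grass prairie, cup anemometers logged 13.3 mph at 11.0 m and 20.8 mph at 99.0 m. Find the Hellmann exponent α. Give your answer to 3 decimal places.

α ≈ 0.204

Power law: V₂/V₁ = (z₂/z₁)^α ⇒ α = ln(V₂/V₁) / ln(z₂/z₁)
α = ln(20.8/13.3) / ln(99.0/11.0) = ln(1.5639) / ln(9.0000)
  = 0.44719 / 2.19722 = 0.20352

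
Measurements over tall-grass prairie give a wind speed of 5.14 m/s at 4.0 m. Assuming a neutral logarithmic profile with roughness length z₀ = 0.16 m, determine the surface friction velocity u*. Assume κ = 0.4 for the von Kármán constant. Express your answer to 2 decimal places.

u* ≈ 0.64 m/s

Log law: V(z) = (u*/κ) · ln(z/z₀) ⇒ u* = κ · V / ln(z/z₀)
u* = 0.4 × 5.14 / ln(4.0/0.16) = 0.4 × 5.14 / 3.2189
   = 2.0560 / 3.2189 = 0.6387 m/s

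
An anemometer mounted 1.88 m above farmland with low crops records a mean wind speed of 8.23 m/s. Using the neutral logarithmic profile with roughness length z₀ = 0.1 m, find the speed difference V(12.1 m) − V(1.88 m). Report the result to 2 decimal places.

Log law: V₂ = V₁ · ln(z₂/z₀)/ln(z₁/z₀) = 8.23 × 4.7958/2.9339 = 13.4531 m/s
ΔV = 13.4531 − 8.23 = 5.2231 m/s

5.22 m/s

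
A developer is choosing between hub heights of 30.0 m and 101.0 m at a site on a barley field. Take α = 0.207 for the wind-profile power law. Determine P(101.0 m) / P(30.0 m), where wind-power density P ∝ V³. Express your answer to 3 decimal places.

Speed ratio: V_B/V_A = (z_B/z_A)^α = (101.0/30.0)^0.207 = (3.3667)^0.207 = 1.28567
Power-density ratio: P_B/P_A = (V_B/V_A)³ = (1.28567)³ = 2.12516

2.125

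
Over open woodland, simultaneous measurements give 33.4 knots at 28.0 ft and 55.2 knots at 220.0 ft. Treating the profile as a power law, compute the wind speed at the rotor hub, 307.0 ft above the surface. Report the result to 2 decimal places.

59.87 knots

First find α: α = ln(V₂/V₁)/ln(z₂/z₁) = ln(55.2/33.4)/ln(220.0/28.0) = 0.50241/2.06142 = 0.2437
Extrapolate from 220.0 ft to 307.0 ft: V₃ = 55.2 × (307.0/220.0)^0.2437 = 55.2 × 1.0846 = 59.8700 knots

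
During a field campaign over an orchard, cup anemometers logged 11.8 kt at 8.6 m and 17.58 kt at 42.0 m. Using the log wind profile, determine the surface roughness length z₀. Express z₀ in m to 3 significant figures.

z₀ ≈ 0.338 m

Log law: V(z) ∝ ln(z/z₀). With r = V₁/V₂ = 11.8/17.58 = 0.67122,
r · ln(z₂/z₀) = ln(z₁/z₀) ⇒ ln z₀ = (ln z₁ − r·ln z₂)/(1 − r)
ln z₀ = (2.15176 − 0.67122×3.73767) / 0.32878 = -1.0859
z₀ = exp(-1.0859) = 0.3376 m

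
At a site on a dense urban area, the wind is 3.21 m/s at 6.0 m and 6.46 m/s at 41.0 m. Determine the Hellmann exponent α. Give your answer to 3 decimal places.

α ≈ 0.364

Power law: V₂/V₁ = (z₂/z₁)^α ⇒ α = ln(V₂/V₁) / ln(z₂/z₁)
α = ln(6.46/3.21) / ln(41.0/6.0) = ln(2.0125) / ln(6.8333)
  = 0.69936 / 1.92181 = 0.36391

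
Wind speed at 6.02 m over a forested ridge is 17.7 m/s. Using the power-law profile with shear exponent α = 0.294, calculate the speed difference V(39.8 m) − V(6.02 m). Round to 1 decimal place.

Power law: V₂ = V₁ · (z₂/z₁)^α = 17.7 × (6.6113)^0.294 = 30.8416 m/s
ΔV = 30.8416 − 17.7 = 13.1416 m/s

13.1 m/s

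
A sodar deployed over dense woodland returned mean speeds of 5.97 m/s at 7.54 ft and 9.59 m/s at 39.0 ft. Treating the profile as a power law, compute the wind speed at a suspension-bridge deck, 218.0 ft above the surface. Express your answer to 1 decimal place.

First find α: α = ln(V₂/V₁)/ln(z₂/z₁) = ln(9.59/5.97)/ln(39.0/7.54) = 0.47397/1.64334 = 0.2884
Extrapolate from 39.0 ft to 218.0 ft: V₃ = 9.59 × (218.0/39.0)^0.2884 = 9.59 × 1.6427 = 15.7537 m/s

15.8 m/s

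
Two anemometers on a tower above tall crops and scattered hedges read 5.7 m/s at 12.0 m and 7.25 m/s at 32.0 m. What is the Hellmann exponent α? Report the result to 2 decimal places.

Power law: V₂/V₁ = (z₂/z₁)^α ⇒ α = ln(V₂/V₁) / ln(z₂/z₁)
α = ln(7.25/5.7) / ln(32.0/12.0) = ln(1.2719) / ln(2.6667)
  = 0.24054 / 0.98083 = 0.24524

α ≈ 0.25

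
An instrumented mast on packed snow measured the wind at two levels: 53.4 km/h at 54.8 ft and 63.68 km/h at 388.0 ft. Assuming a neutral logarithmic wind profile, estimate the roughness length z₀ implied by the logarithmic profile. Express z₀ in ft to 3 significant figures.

z₀ ≈ 0.00210 ft

Log law: V(z) ∝ ln(z/z₀). With r = V₁/V₂ = 53.4/63.68 = 0.83857,
r · ln(z₂/z₀) = ln(z₁/z₀) ⇒ ln z₀ = (ln z₁ − r·ln z₂)/(1 − r)
ln z₀ = (4.00369 − 0.83857×5.96101) / 0.16143 = -6.1637
z₀ = exp(-6.1637) = 0.002104 ft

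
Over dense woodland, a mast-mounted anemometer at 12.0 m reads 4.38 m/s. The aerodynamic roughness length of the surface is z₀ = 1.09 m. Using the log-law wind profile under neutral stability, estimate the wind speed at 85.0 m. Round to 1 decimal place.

8.0 m/s

Log law: V(z) ∝ ln(z/z₀), so V₂/V₁ = ln(z₂/z₀) / ln(z₁/z₀).
ln(85.0/1.09) = 4.3565, ln(12.0/1.09) = 2.3987
V₂ = 4.38 × 4.3565/2.3987 = 4.38 × 1.8162 = 7.9548 m/s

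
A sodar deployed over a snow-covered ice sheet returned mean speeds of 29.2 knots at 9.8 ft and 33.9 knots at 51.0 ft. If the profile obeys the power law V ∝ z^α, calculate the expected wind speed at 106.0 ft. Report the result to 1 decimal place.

First find α: α = ln(V₂/V₁)/ln(z₂/z₁) = ln(33.9/29.2)/ln(51.0/9.8) = 0.14925/1.64944 = 0.0905
Extrapolate from 51.0 ft to 106.0 ft: V₃ = 33.9 × (106.0/51.0)^0.0905 = 33.9 × 1.0684 = 36.2201 knots

36.2 knots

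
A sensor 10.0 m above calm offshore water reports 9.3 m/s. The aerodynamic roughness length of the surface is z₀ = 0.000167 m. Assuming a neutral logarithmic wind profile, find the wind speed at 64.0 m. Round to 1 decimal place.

Log law: V(z) ∝ ln(z/z₀), so V₂/V₁ = ln(z₂/z₀) / ln(z₁/z₀).
ln(64.0/0.000167) = 12.8564, ln(10.0/0.000167) = 11.0001
V₂ = 9.3 × 12.8564/11.0001 = 9.3 × 1.1688 = 10.8694 m/s

10.9 m/s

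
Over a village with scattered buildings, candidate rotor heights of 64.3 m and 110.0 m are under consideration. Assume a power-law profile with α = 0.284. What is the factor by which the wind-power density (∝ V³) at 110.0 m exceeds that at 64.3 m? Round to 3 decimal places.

1.580

Speed ratio: V_B/V_A = (z_B/z_A)^α = (110.0/64.3)^0.284 = (1.7107)^0.284 = 1.16473
Power-density ratio: P_B/P_A = (V_B/V_A)³ = (1.16473)³ = 1.58005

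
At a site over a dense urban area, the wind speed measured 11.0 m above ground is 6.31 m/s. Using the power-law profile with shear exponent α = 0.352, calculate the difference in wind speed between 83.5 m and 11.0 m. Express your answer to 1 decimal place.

Power law: V₂ = V₁ · (z₂/z₁)^α = 6.31 × (7.5909)^0.352 = 12.8793 m/s
ΔV = 12.8793 − 6.31 = 6.5693 m/s

6.6 m/s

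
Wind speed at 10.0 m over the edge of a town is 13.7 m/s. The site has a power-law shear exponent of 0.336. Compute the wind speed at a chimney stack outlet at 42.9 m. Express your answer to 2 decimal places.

22.35 m/s

Power-law profile: V₂ = V₁ · (z₂/z₁)^α
V₂ = 13.7 × (42.9/10.0)^0.336 = 13.7 × (4.2900)^0.336
    = 13.7 × 1.6312 = 22.3474 m/s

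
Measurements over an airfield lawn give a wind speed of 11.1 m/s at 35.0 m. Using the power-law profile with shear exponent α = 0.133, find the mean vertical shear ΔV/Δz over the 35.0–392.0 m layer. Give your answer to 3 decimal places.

0.012 m/s/m

Power law: V₂ = V₁ · (z₂/z₁)^α = 11.1 × (11.2000)^0.133 = 15.3063 m/s
ΔV/Δz = (15.3063 − 11.1)/(392.0 − 35.0) = 4.2063/357.0000 = 0.01178 m/s/m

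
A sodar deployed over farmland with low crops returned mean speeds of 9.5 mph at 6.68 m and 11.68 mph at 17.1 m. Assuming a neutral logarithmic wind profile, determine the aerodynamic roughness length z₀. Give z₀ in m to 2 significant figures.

z₀ ≈ 0.11 m

Log law: V(z) ∝ ln(z/z₀). With r = V₁/V₂ = 9.5/11.68 = 0.81336,
r · ln(z₂/z₀) = ln(z₁/z₀) ⇒ ln z₀ = (ln z₁ − r·ln z₂)/(1 − r)
ln z₀ = (1.89912 − 0.81336×2.83908) / 0.18664 = -2.1970
z₀ = exp(-2.1970) = 0.1111 m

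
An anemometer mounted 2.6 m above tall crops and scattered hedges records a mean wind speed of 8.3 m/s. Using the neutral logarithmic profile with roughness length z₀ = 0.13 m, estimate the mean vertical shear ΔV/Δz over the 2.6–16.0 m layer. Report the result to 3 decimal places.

0.376 m/s/m

Log law: V₂ = V₁ · ln(z₂/z₀)/ln(z₁/z₀) = 8.3 × 4.8128/2.9957 = 13.3344 m/s
ΔV/Δz = (13.3344 − 8.3)/(16.0 − 2.6) = 5.0344/13.4000 = 0.37570 m/s/m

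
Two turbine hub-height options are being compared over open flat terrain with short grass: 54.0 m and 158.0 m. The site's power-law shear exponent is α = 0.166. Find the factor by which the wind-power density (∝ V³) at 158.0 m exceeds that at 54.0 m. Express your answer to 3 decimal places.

1.707

Speed ratio: V_B/V_A = (z_B/z_A)^α = (158.0/54.0)^0.166 = (2.9259)^0.166 = 1.19509
Power-density ratio: P_B/P_A = (V_B/V_A)³ = (1.19509)³ = 1.70686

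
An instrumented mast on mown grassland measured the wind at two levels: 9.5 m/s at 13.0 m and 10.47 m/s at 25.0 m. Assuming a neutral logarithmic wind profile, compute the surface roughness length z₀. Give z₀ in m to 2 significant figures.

Log law: V(z) ∝ ln(z/z₀). With r = V₁/V₂ = 9.5/10.47 = 0.90735,
r · ln(z₂/z₀) = ln(z₁/z₀) ⇒ ln z₀ = (ln z₁ − r·ln z₂)/(1 − r)
ln z₀ = (2.56495 − 0.90735×3.21888) / 0.09265 = -3.8395
z₀ = exp(-3.8395) = 0.02150 m

z₀ ≈ 0.022 m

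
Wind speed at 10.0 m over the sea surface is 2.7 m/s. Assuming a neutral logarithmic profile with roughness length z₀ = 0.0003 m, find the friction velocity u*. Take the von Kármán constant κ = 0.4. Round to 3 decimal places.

Log law: V(z) = (u*/κ) · ln(z/z₀) ⇒ u* = κ · V / ln(z/z₀)
u* = 0.4 × 2.7 / ln(10.0/0.0003) = 0.4 × 2.7 / 10.4143
   = 1.0800 / 10.4143 = 0.1037 m/s

u* ≈ 0.104 m/s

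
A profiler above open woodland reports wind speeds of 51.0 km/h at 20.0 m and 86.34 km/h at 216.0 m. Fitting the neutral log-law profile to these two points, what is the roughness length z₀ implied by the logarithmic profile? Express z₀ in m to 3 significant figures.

z₀ ≈ 0.645 m

Log law: V(z) ∝ ln(z/z₀). With r = V₁/V₂ = 51.0/86.34 = 0.59069,
r · ln(z₂/z₀) = ln(z₁/z₀) ⇒ ln z₀ = (ln z₁ − r·ln z₂)/(1 − r)
ln z₀ = (2.99573 − 0.59069×5.37528) / 0.40931 = -0.4382
z₀ = exp(-0.4382) = 0.6452 m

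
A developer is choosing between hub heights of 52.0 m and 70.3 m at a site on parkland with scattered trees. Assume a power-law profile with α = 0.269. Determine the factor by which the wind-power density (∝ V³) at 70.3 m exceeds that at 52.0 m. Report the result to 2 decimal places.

1.28

Speed ratio: V_B/V_A = (z_B/z_A)^α = (70.3/52.0)^0.269 = (1.3519)^0.269 = 1.08449
Power-density ratio: P_B/P_A = (V_B/V_A)³ = (1.08449)³ = 1.27549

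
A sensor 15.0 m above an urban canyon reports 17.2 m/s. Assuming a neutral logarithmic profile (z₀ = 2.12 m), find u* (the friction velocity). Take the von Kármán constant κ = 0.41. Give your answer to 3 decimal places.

Log law: V(z) = (u*/κ) · ln(z/z₀) ⇒ u* = κ · V / ln(z/z₀)
u* = 0.41 × 17.2 / ln(15.0/2.12) = 0.41 × 17.2 / 1.9566
   = 7.0520 / 1.9566 = 3.6041 m/s

u* ≈ 3.604 m/s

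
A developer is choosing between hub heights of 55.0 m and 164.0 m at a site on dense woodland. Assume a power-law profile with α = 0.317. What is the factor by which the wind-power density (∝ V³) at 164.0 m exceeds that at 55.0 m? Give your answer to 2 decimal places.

2.83

Speed ratio: V_B/V_A = (z_B/z_A)^α = (164.0/55.0)^0.317 = (2.9818)^0.317 = 1.41387
Power-density ratio: P_B/P_A = (V_B/V_A)³ = (1.41387)³ = 2.82639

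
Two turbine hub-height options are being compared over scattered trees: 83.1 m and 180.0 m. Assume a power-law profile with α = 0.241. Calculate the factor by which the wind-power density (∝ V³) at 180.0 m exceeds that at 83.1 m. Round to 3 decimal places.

1.749

Speed ratio: V_B/V_A = (z_B/z_A)^α = (180.0/83.1)^0.241 = (2.1661)^0.241 = 1.20475
Power-density ratio: P_B/P_A = (V_B/V_A)³ = (1.20475)³ = 1.74860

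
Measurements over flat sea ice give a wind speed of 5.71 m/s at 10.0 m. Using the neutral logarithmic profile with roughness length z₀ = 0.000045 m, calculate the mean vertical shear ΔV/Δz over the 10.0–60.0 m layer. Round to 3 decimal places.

0.017 m/s/m

Log law: V₂ = V₁ · ln(z₂/z₀)/ln(z₁/z₀) = 5.71 × 14.1032/12.3114 = 6.5410 m/s
ΔV/Δz = (6.5410 − 5.71)/(60.0 − 10.0) = 0.8310/50.0000 = 0.01662 m/s/m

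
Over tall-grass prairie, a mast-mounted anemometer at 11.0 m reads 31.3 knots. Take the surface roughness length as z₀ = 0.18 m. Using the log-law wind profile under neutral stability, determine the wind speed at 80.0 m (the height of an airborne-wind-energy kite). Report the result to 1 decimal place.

Log law: V(z) ∝ ln(z/z₀), so V₂/V₁ = ln(z₂/z₀) / ln(z₁/z₀).
ln(80.0/0.18) = 6.0968, ln(11.0/0.18) = 4.1127
V₂ = 31.3 × 6.0968/4.1127 = 31.3 × 1.4824 = 46.4004 knots

46.4 knots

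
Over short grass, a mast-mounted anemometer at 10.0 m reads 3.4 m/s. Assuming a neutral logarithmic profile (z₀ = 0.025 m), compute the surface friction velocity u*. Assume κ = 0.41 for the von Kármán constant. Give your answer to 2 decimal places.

Log law: V(z) = (u*/κ) · ln(z/z₀) ⇒ u* = κ · V / ln(z/z₀)
u* = 0.41 × 3.4 / ln(10.0/0.025) = 0.41 × 3.4 / 5.9915
   = 1.3940 / 5.9915 = 0.2327 m/s

u* ≈ 0.23 m/s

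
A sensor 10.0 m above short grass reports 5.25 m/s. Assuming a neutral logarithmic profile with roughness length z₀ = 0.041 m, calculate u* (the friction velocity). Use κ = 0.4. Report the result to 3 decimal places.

u* ≈ 0.382 m/s

Log law: V(z) = (u*/κ) · ln(z/z₀) ⇒ u* = κ · V / ln(z/z₀)
u* = 0.4 × 5.25 / ln(10.0/0.041) = 0.4 × 5.25 / 5.4968
   = 2.1000 / 5.4968 = 0.3820 m/s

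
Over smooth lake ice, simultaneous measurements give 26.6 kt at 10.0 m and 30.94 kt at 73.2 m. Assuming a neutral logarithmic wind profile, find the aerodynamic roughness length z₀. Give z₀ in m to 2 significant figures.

Log law: V(z) ∝ ln(z/z₀). With r = V₁/V₂ = 26.6/30.94 = 0.85973,
r · ln(z₂/z₀) = ln(z₁/z₀) ⇒ ln z₀ = (ln z₁ − r·ln z₂)/(1 − r)
ln z₀ = (2.30259 − 0.85973×4.29320) / 0.14027 = -9.8979
z₀ = exp(-9.8979) = 0.00005028 m

z₀ ≈ 0.000050 m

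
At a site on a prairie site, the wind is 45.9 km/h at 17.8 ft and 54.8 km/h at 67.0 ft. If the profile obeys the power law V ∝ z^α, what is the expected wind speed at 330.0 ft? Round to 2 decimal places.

First find α: α = ln(V₂/V₁)/ln(z₂/z₁) = ln(54.8/45.9)/ln(67.0/17.8) = 0.17723/1.32549 = 0.1337
Extrapolate from 67.0 ft to 330.0 ft: V₃ = 54.8 × (330.0/67.0)^0.1337 = 54.8 × 1.2376 = 67.8208 km/h

67.82 km/h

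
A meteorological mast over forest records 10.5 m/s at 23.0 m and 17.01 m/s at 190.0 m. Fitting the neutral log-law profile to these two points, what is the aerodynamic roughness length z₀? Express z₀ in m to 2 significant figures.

Log law: V(z) ∝ ln(z/z₀). With r = V₁/V₂ = 10.5/17.01 = 0.61728,
r · ln(z₂/z₀) = ln(z₁/z₀) ⇒ ln z₀ = (ln z₁ − r·ln z₂)/(1 − r)
ln z₀ = (3.13549 − 0.61728×5.24702) / 0.38272 = -0.2702
z₀ = exp(-0.2702) = 0.7632 m

z₀ ≈ 0.76 m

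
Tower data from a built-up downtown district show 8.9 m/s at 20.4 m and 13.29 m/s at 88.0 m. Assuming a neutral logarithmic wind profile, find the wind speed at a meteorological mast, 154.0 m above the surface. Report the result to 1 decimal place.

Log law: V ∝ ln(z/z₀). From the pair, with r = V₁/V₂ = 0.66968,
ln z₀ = (ln z₁ − r·ln z₂)/(1 − r) = (3.0155 − 0.66968×4.4773)/0.33032 = 0.0520 → z₀ = 1.053 m
V₃ = V₁ · ln(z₃/z₀)/ln(z₁/z₀) = 8.9 × 4.9850/2.9636 = 14.9706 m/s

15.0 m/s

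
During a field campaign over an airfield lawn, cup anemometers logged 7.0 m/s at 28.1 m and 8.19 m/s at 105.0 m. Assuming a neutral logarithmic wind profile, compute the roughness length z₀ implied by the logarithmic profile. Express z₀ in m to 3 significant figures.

z₀ ≈ 0.0121 m

Log law: V(z) ∝ ln(z/z₀). With r = V₁/V₂ = 7.0/8.19 = 0.85470,
r · ln(z₂/z₀) = ln(z₁/z₀) ⇒ ln z₀ = (ln z₁ − r·ln z₂)/(1 − r)
ln z₀ = (3.33577 − 0.85470×4.65396) / 0.14530 = -4.4183
z₀ = exp(-4.4183) = 0.01205 m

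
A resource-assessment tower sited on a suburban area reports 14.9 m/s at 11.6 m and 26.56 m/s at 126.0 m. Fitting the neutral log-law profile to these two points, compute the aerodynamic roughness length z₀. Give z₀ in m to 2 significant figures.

Log law: V(z) ∝ ln(z/z₀). With r = V₁/V₂ = 14.9/26.56 = 0.56099,
r · ln(z₂/z₀) = ln(z₁/z₀) ⇒ ln z₀ = (ln z₁ − r·ln z₂)/(1 − r)
ln z₀ = (2.45101 − 0.56099×4.83628) / 0.43901 = -0.5971
z₀ = exp(-0.5971) = 0.5504 m

z₀ ≈ 0.55 m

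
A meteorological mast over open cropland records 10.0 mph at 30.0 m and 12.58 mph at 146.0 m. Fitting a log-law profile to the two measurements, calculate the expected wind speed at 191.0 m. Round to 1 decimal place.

13.0 mph

Log law: V ∝ ln(z/z₀). From the pair, with r = V₁/V₂ = 0.79491,
ln z₀ = (ln z₁ − r·ln z₂)/(1 − r) = (3.4012 − 0.79491×4.9836)/0.20509 = -2.7322 → z₀ = 0.06508 m
V₃ = V₁ · ln(z₃/z₀)/ln(z₁/z₀) = 10.0 × 7.9844/6.1334 = 13.0180 mph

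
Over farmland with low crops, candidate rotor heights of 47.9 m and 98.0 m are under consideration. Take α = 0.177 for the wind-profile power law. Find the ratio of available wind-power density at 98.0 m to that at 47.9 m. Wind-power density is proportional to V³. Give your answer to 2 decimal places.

Speed ratio: V_B/V_A = (z_B/z_A)^α = (98.0/47.9)^0.177 = (2.0459)^0.177 = 1.13508
Power-density ratio: P_B/P_A = (V_B/V_A)³ = (1.13508)³ = 1.46246

1.46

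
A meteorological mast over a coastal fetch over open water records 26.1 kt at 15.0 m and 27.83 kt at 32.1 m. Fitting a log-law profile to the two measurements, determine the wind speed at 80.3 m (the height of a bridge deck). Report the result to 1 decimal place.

Log law: V ∝ ln(z/z₀). From the pair, with r = V₁/V₂ = 0.93784,
ln z₀ = (ln z₁ − r·ln z₂)/(1 − r) = (2.7081 − 0.93784×3.4689)/0.06216 = -8.7700 → z₀ = 0.0001553 m
V₃ = V₁ · ln(z₃/z₀)/ln(z₁/z₀) = 26.1 × 13.1558/11.4781 = 29.9150 kt

29.9 kt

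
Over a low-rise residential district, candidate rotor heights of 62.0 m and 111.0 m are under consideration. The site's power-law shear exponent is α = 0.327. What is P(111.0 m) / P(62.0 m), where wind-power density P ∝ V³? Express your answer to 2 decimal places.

1.77

Speed ratio: V_B/V_A = (z_B/z_A)^α = (111.0/62.0)^0.327 = (1.7903)^0.327 = 1.20979
Power-density ratio: P_B/P_A = (V_B/V_A)³ = (1.20979)³ = 1.77062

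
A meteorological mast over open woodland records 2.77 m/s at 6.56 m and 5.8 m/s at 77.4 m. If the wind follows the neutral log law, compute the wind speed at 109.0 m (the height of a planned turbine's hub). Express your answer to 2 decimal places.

Log law: V ∝ ln(z/z₀). From the pair, with r = V₁/V₂ = 0.47759,
ln z₀ = (ln z₁ − r·ln z₂)/(1 − r) = (1.8810 − 0.47759×4.3490)/0.52241 = -0.3752 → z₀ = 0.6871 m
V₃ = V₁ · ln(z₃/z₀)/ln(z₁/z₀) = 2.77 × 5.0666/2.2562 = 6.2203 m/s

6.22 m/s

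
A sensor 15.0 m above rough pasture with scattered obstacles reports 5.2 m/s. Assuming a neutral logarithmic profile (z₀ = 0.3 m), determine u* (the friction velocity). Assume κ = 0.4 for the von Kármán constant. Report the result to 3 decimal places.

Log law: V(z) = (u*/κ) · ln(z/z₀) ⇒ u* = κ · V / ln(z/z₀)
u* = 0.4 × 5.2 / ln(15.0/0.3) = 0.4 × 5.2 / 3.9120
   = 2.0800 / 3.9120 = 0.5317 m/s

u* ≈ 0.532 m/s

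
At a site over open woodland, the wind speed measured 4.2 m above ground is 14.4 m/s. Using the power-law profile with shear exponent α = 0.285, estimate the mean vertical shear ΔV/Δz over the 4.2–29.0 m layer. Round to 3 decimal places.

Power law: V₂ = V₁ · (z₂/z₁)^α = 14.4 × (6.9048)^0.285 = 24.9758 m/s
ΔV/Δz = (24.9758 − 14.4)/(29.0 − 4.2) = 10.5758/24.8000 = 0.42644 m/s/m

0.426 m/s/m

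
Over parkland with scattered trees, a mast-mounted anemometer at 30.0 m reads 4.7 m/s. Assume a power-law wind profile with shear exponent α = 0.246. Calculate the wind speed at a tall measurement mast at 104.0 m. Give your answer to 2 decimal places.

Power-law profile: V₂ = V₁ · (z₂/z₁)^α
V₂ = 4.7 × (104.0/30.0)^0.246 = 4.7 × (3.4667)^0.246
    = 4.7 × 1.3577 = 6.3814 m/s

6.38 m/s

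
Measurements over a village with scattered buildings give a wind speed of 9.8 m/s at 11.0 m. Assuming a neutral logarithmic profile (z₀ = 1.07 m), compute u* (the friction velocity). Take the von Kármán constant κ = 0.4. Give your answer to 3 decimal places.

Log law: V(z) = (u*/κ) · ln(z/z₀) ⇒ u* = κ · V / ln(z/z₀)
u* = 0.4 × 9.8 / ln(11.0/1.07) = 0.4 × 9.8 / 2.3302
   = 3.9200 / 2.3302 = 1.6822 m/s

u* ≈ 1.682 m/s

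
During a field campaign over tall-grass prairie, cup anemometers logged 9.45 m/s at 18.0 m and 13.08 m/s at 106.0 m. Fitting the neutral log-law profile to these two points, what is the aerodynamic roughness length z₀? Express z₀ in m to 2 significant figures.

Log law: V(z) ∝ ln(z/z₀). With r = V₁/V₂ = 9.45/13.08 = 0.72248,
r · ln(z₂/z₀) = ln(z₁/z₀) ⇒ ln z₀ = (ln z₁ − r·ln z₂)/(1 − r)
ln z₀ = (2.89037 − 0.72248×4.66344) / 0.27752 = -1.7255
z₀ = exp(-1.7255) = 0.1781 m

z₀ ≈ 0.18 m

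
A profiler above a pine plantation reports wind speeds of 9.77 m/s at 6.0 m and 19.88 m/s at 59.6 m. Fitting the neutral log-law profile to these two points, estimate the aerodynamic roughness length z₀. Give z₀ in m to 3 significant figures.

z₀ ≈ 0.653 m

Log law: V(z) ∝ ln(z/z₀). With r = V₁/V₂ = 9.77/19.88 = 0.49145,
r · ln(z₂/z₀) = ln(z₁/z₀) ⇒ ln z₀ = (ln z₁ − r·ln z₂)/(1 − r)
ln z₀ = (1.79176 − 0.49145×4.08766) / 0.50855 = -0.4269
z₀ = exp(-0.4269) = 0.6525 m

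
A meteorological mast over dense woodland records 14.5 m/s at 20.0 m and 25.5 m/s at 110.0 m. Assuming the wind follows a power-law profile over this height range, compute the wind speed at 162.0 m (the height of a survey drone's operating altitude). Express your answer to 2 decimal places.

28.99 m/s

First find α: α = ln(V₂/V₁)/ln(z₂/z₁) = ln(25.5/14.5)/ln(110.0/20.0) = 0.56453/1.70475 = 0.3312
Extrapolate from 110.0 m to 162.0 m: V₃ = 25.5 × (162.0/110.0)^0.3312 = 25.5 × 1.1368 = 28.9877 m/s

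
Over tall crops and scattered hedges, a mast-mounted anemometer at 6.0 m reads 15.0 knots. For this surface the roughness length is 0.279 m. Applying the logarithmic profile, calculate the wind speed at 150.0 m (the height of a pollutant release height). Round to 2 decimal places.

Log law: V(z) ∝ ln(z/z₀), so V₂/V₁ = ln(z₂/z₀) / ln(z₁/z₀).
ln(150.0/0.279) = 6.2872, ln(6.0/0.279) = 3.0683
V₂ = 15.0 × 6.2872/3.0683 = 15.0 × 2.0491 = 30.7361 knots

30.74 knots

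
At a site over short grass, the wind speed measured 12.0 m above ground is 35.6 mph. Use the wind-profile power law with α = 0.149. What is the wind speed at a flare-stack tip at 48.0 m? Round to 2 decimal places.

Power-law profile: V₂ = V₁ · (z₂/z₁)^α
V₂ = 35.6 × (48.0/12.0)^0.149 = 35.6 × (4.0000)^0.149
    = 35.6 × 1.2294 = 43.7680 mph

43.77 mph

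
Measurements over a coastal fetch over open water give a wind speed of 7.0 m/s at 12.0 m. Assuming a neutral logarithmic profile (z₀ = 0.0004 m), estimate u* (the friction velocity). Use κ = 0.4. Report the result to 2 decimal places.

Log law: V(z) = (u*/κ) · ln(z/z₀) ⇒ u* = κ · V / ln(z/z₀)
u* = 0.4 × 7.0 / ln(12.0/0.0004) = 0.4 × 7.0 / 10.3090
   = 2.8000 / 10.3090 = 0.2716 m/s

u* ≈ 0.27 m/s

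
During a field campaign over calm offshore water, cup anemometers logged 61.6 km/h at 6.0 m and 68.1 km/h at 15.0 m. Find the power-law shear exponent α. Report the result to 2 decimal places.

α ≈ 0.11

Power law: V₂/V₁ = (z₂/z₁)^α ⇒ α = ln(V₂/V₁) / ln(z₂/z₁)
α = ln(68.1/61.6) / ln(15.0/6.0) = ln(1.1055) / ln(2.5000)
  = 0.10032 / 0.91629 = 0.10948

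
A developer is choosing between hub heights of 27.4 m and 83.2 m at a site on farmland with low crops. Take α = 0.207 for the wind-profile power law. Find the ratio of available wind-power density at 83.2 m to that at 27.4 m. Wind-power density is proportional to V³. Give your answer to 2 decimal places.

1.99

Speed ratio: V_B/V_A = (z_B/z_A)^α = (83.2/27.4)^0.207 = (3.0365)^0.207 = 1.25849
Power-density ratio: P_B/P_A = (V_B/V_A)³ = (1.25849)³ = 1.99321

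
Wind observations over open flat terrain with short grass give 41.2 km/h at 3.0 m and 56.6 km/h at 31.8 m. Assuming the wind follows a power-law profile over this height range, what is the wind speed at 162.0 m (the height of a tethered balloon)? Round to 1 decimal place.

70.5 km/h

First find α: α = ln(V₂/V₁)/ln(z₂/z₁) = ln(56.6/41.2)/ln(31.8/3.0) = 0.31757/2.36085 = 0.1345
Extrapolate from 31.8 m to 162.0 m: V₃ = 56.6 × (162.0/31.8)^0.1345 = 56.6 × 1.2448 = 70.4580 km/h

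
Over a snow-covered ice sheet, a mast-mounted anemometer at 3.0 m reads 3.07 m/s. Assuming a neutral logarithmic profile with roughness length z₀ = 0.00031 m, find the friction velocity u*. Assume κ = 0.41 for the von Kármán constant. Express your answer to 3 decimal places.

u* ≈ 0.137 m/s

Log law: V(z) = (u*/κ) · ln(z/z₀) ⇒ u* = κ · V / ln(z/z₀)
u* = 0.41 × 3.07 / ln(3.0/0.00031) = 0.41 × 3.07 / 9.1776
   = 1.2587 / 9.1776 = 0.1371 m/s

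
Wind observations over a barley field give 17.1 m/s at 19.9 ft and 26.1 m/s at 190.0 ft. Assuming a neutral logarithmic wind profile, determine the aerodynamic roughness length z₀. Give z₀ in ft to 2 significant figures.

Log law: V(z) ∝ ln(z/z₀). With r = V₁/V₂ = 17.1/26.1 = 0.65517,
r · ln(z₂/z₀) = ln(z₁/z₀) ⇒ ln z₀ = (ln z₁ − r·ln z₂)/(1 − r)
ln z₀ = (2.99072 − 0.65517×5.24702) / 0.34483 = -1.2963
z₀ = exp(-1.2963) = 0.2736 ft

z₀ ≈ 0.27 ft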